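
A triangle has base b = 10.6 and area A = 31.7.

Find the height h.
A = ½·b·h  ⇒  h = 2A/b = 2·31.7/10.6 = 63.4/10.6 ≈ 5.98113

h = 5.981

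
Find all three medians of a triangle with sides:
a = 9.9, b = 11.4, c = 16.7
Median formula: m_a = ½√(2b² + 2c² − a²) (and cyclically). a² = 98.01, b² = 129.96, c² = 278.89.
m_a = ½√(2·129.96 + 2·278.89 − 98.01) = ½√719.69 ≈ ½·26.827 ≈ 13.4135
m_b = ½√(2·98.01 + 2·278.89 − 129.96) = ½√623.84 ≈ ½·24.9768 ≈ 12.4884
m_c = ½√(2·98.01 + 2·129.96 − 278.89) = ½√177.05 ≈ ½·13.306 ≈ 6.65301

m_a = 13.41, m_b = 12.49, m_c = 6.653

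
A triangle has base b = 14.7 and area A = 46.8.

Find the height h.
A = ½·b·h  ⇒  h = 2A/b = 2·46.8/14.7 = 93.6/14.7 ≈ 6.36735

h = 6.367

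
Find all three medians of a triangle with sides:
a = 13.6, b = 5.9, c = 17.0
Median formula: m_a = ½√(2b² + 2c² − a²) (and cyclically). a² = 184.96, b² = 34.81, c² = 289.
m_a = ½√(2·34.81 + 2·289 − 184.96) = ½√462.66 ≈ ½·21.5095 ≈ 10.7548
m_b = ½√(2·184.96 + 2·289 − 34.81) = ½√913.11 ≈ ½·30.2177 ≈ 15.1089
m_c = ½√(2·184.96 + 2·34.81 − 289) = ½√150.54 ≈ ½·12.2695 ≈ 6.13474

m_a = 10.75, m_b = 15.11, m_c = 6.135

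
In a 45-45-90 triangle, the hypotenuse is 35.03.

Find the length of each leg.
In a 45-45-90 triangle hypotenuse = leg·√2, so leg = hypotenuse/√2.
Leg = 35.03/√2 ≈ 35.03/1.41421 ≈ 24.77

Each leg = 24.77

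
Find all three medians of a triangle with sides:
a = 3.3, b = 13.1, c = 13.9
Median formula: m_a = ½√(2b² + 2c² − a²) (and cyclically). a² = 10.89, b² = 171.61, c² = 193.21.
m_a = ½√(2·171.61 + 2·193.21 − 10.89) = ½√718.75 ≈ ½·26.8095 ≈ 13.4048
m_b = ½√(2·10.89 + 2·193.21 − 171.61) = ½√236.59 ≈ ½·15.3815 ≈ 7.69074
m_c = ½√(2·10.89 + 2·171.61 − 193.21) = ½√171.79 ≈ ½·13.1069 ≈ 6.55343

m_a = 13.4, m_b = 7.691, m_c = 6.553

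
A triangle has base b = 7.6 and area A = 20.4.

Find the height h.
A = ½·b·h  ⇒  h = 2A/b = 2·20.4/7.6 = 40.8/7.6 ≈ 5.36842

h = 5.368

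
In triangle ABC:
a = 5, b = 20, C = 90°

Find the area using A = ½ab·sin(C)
A = ½·a·b·sin(C) = ½·5·20·sin(90°)
sin(90°) ≈ 1
A ≈ ½·100·1 = 50·1 ≈ 50

Area = 50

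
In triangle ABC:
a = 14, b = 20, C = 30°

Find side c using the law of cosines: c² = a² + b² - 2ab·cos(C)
c² = 14² + 20² − 2·14·20·cos(30°)
cos(30°) ≈ 0.866025
c² ≈ 196 + 400 − 560·(0.866025) ≈ 596 − 484.974 ≈ 111.026
c ≈ √111.026 ≈ 10.5369

c = 10.54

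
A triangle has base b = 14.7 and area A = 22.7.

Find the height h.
A = ½·b·h  ⇒  h = 2A/b = 2·22.7/14.7 = 45.4/14.7 ≈ 3.08844

h = 3.088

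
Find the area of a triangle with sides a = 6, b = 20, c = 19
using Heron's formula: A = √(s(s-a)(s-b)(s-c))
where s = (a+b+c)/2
s = (6 + 20 + 19)/2 = 45/2 = 22.5
s − a = 16.5, s − b = 2.5, s − c = 3.5
s(s−a)(s−b)(s−c) = 22.5·16.5·2.5·3.5 = 3248.4375
Area = √3248.4375 ≈ 56.9951

s = 22.5, Area = 57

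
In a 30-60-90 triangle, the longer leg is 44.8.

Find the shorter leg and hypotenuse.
In a 30-60-90 triangle the sides are in ratio 1 : √3 : 2, so short leg = long leg/√3 and hypotenuse = 2·(short leg).
Short leg = 44.8/√3 ≈ 44.8/1.73205 ≈ 25.8653
Hypotenuse = 2·25.8653 ≈ 51.7306

Short leg = 25.87, Hypotenuse = 51.73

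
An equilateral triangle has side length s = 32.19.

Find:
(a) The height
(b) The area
(a) The height splits the triangle into two 30-60-90 halves: h = s·√3/2 = 32.19·1.73205/2 ≈ 55.7547/2 ≈ 27.8774
(b) Area = (√3/4)·s² = (√3/4)·32.19² = (√3/4)·1036.1961 ≈ 0.433013·1036.1961 ≈ 448.686

Height = 27.88, Area = 448.7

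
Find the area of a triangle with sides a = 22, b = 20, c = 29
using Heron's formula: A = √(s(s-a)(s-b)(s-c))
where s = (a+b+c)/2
s = (22 + 20 + 29)/2 = 71/2 = 35.5
s − a = 13.5, s − b = 15.5, s − c = 6.5
s(s−a)(s−b)(s−c) = 35.5·13.5·15.5·6.5 = 48284.4375
Area = √48284.4375 ≈ 219.737

s = 35.5, Area = 219.7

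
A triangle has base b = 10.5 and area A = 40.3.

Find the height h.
A = ½·b·h  ⇒  h = 2A/b = 2·40.3/10.5 = 80.6/10.5 ≈ 7.67619

h = 7.676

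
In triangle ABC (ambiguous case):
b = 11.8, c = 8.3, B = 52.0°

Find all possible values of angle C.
b/sin(B) = c/sin(C)  ⇒  sin(C) = c·sin(B)/b = 8.3·sin(52.0°)/11.8
sin(52.0°) ≈ 0.788011
sin(C) ≈ 8.3·0.788011/11.8 ≈ 6.54049/11.8 ≈ 0.554279
Candidate 1: C₁ = arcsin(0.554279) ≈ 33.6611°  →  A = 180° − 52.0° − 33.6611° ≈ 94.3389° > 0, valid
Candidate 2: C₂ = 180° − C₁ ≈ 146.339°  →  A = 180° − 52.0° − 146.339° ≈ -18.3389° ≤ 0, not a valid triangle

C = 33.66° (one solution)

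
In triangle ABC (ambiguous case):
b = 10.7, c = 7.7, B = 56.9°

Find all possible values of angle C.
b/sin(B) = c/sin(C)  ⇒  sin(C) = c·sin(B)/b = 7.7·sin(56.9°)/10.7
sin(56.9°) ≈ 0.837719
sin(C) ≈ 7.7·0.837719/10.7 ≈ 6.45043/10.7 ≈ 0.602844
Candidate 1: C₁ = arcsin(0.602844) ≈ 37.0739°  →  A = 180° − 56.9° − 37.0739° ≈ 86.0261° > 0, valid
Candidate 2: C₂ = 180° − C₁ ≈ 142.926°  →  A = 180° − 56.9° − 142.926° ≈ -19.8261° ≤ 0, not a valid triangle

C = 37.07° (one solution)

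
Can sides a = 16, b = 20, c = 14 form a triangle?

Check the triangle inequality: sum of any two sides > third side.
a + b vs c: 16 + 20 = 36 > 14  ✓
a + c vs b: 16 + 14 = 30 > 20  ✓
b + c vs a: 20 + 14 = 34 > 16  ✓

Yes, triangle inequality satisfied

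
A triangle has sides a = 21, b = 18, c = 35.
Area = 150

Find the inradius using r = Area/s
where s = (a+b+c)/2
s = (21 + 18 + 35)/2 = 74/2 = 37
r = Area/s = 150/37 ≈ 4.05405

r = 4.054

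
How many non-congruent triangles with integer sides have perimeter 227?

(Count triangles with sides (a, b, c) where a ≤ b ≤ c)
Let a ≤ b ≤ c with a + b + c = 227. The only binding inequality is a + b > c, i.e. 227 − c > c, so c < 227/2; and c ≥ 227/3 since c is the largest side.
So 76 ≤ c ≤ 113. For each c, b runs from ⌈(227 − c)/2⌉ up to c (then a = 227 − b − c satisfies 1 ≤ a ≤ b automatically), giving c − ⌈(227 − c)/2⌉ + 1 choices.
Summing over c: 1 + 3 + 4 + 6 + … + 55 + 57  (38 terms, c = 76, …, 113) = 1102
Check (closed form: nearest integer to p²/48 for even p, (p+3)²/48 for odd p): (227+3)²/48 = 230²/48 = 52900/48 ≈ 1102.08 → 1102

1102 triangles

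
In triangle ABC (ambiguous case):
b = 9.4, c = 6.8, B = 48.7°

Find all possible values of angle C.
b/sin(B) = c/sin(C)  ⇒  sin(C) = c·sin(B)/b = 6.8·sin(48.7°)/9.4
sin(48.7°) ≈ 0.751264
sin(C) ≈ 6.8·0.751264/9.4 ≈ 5.1086/9.4 ≈ 0.543468
Candidate 1: C₁ = arcsin(0.543468) ≈ 32.92°  →  A = 180° − 48.7° − 32.92° ≈ 98.38° > 0, valid
Candidate 2: C₂ = 180° − C₁ ≈ 147.08°  →  A = 180° − 48.7° − 147.08° ≈ -15.78° ≤ 0, not a valid triangle

C = 32.92° (one solution)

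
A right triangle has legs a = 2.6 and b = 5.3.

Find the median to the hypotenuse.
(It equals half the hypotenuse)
Hypotenuse c = √(a² + b²) = √(6.76 + 28.09) = √34.85 ≈ 5.90339
Median to hypotenuse = c/2 ≈ 5.90339/2 ≈ 2.95169

Median = 2.952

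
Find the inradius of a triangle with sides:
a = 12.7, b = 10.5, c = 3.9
r = Area/s where s is the semi-perimeter.
s = (12.7 + 10.5 + 3.9)/2 = 27.1/2 = 13.55
Area = √(s(s−a)(s−b)(s−c)) = √(13.55·0.85·3.05·9.65) ≈ √338.989 ≈ 18.4116
r ≈ 18.4116/13.55 ≈ 1.35879

r = 1.359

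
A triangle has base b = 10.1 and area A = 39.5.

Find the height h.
A = ½·b·h  ⇒  h = 2A/b = 2·39.5/10.1 = 79/10.1 ≈ 7.82178

h = 7.822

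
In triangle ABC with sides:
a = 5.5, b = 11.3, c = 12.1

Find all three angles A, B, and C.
Law of cosines for each angle (a² = 30.25, b² = 127.69, c² = 146.41):
cos(A) = (b² + c² − a²)/(2bc) = (127.69 + 146.41 − 30.25)/(2·11.3·12.1) = 243.85/273.46 ≈ 0.891721  ⇒  A ≈ 26.9097°
cos(B) = (a² + c² − b²)/(2ac) = (30.25 + 146.41 − 127.69)/(2·5.5·12.1) = 48.97/133.1 ≈ 0.367919  ⇒  B ≈ 68.4127°
cos(C) = (a² + b² − c²)/(2ab) = (30.25 + 127.69 − 146.41)/(2·5.5·11.3) = 11.53/124.3 ≈ 0.0927595  ⇒  C ≈ 84.6776°
Check: A + B + C ≈ 180°

A = 26.91°, B = 68.41°, C = 84.68°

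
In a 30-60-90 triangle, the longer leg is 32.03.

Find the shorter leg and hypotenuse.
In a 30-60-90 triangle the sides are in ratio 1 : √3 : 2, so short leg = long leg/√3 and hypotenuse = 2·(short leg).
Short leg = 32.03/√3 ≈ 32.03/1.73205 ≈ 18.4925
Hypotenuse = 2·18.4925 ≈ 36.9851

Short leg = 18.49, Hypotenuse = 36.99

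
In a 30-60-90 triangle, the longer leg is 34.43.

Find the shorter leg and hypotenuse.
In a 30-60-90 triangle the sides are in ratio 1 : √3 : 2, so short leg = long leg/√3 and hypotenuse = 2·(short leg).
Short leg = 34.43/√3 ≈ 34.43/1.73205 ≈ 19.8782
Hypotenuse = 2·19.8782 ≈ 39.7563

Short leg = 19.88, Hypotenuse = 39.76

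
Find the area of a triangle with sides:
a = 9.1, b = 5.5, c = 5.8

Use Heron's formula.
s = (9.1 + 5.5 + 5.8)/2 = 20.4/2 = 10.2
s − a = 1.1, s − b = 4.7, s − c = 4.4
s(s−a)(s−b)(s−c) = 10.2·1.1·4.7·4.4 ≈ 232.03
Area = √232.03 ≈ 15.2325

Area = 15.23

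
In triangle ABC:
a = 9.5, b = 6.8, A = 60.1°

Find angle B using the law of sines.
a/sin(A) = b/sin(B)  ⇒  sin(B) = b·sin(A)/a = 6.8·sin(60.1°)/9.5
sin(60.1°) ≈ 0.866897
sin(B) ≈ 6.8·0.866897/9.5 ≈ 5.8949/9.5 ≈ 0.620516
B = arcsin(0.620516) ≈ 38.3538°
(Since b ≤ a we need B ≤ A, so the obtuse alternative 180° − 38.3538° ≈ 141.646° is rejected.)

B = 38.35°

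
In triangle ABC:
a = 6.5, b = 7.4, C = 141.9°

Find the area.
Two sides and the included angle (SAS): A = ½·a·b·sin(C) = ½·6.5·7.4·sin(141.9°)
sin(141.9°) ≈ 0.617036
A ≈ ½·48.1·0.617036 = 24.05·0.617036 ≈ 14.8397

Area = 14.84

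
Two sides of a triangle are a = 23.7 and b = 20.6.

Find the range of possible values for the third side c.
Triangle inequality: |a − b| < c < a + b
|a − b| = |23.7 − 20.6| = 3.1
a + b = 23.7 + 20.6 = 44.3

3.1 < c < 44.3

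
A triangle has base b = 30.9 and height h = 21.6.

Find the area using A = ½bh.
A = ½·b·h = ½·30.9·21.6 = ½·667.44 = 333.72

Area = 333.72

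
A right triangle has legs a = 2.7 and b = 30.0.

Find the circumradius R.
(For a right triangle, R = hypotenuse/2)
Hypotenuse c = √(a² + b²) = √(7.29 + 900) = √907.29 ≈ 30.1213
R = c/2 ≈ 30.1213/2 ≈ 15.0606

R = 15.06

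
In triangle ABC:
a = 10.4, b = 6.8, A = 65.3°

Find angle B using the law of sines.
a/sin(A) = b/sin(B)  ⇒  sin(B) = b·sin(A)/a = 6.8·sin(65.3°)/10.4
sin(65.3°) ≈ 0.908508
sin(B) ≈ 6.8·0.908508/10.4 ≈ 6.17786/10.4 ≈ 0.594025
B = arcsin(0.594025) ≈ 36.4431°
(Since b ≤ a we need B ≤ A, so the obtuse alternative 180° − 36.4431° ≈ 143.557° is rejected.)

B = 36.44°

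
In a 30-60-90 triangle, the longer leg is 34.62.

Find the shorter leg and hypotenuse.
In a 30-60-90 triangle the sides are in ratio 1 : √3 : 2, so short leg = long leg/√3 and hypotenuse = 2·(short leg).
Short leg = 34.62/√3 ≈ 34.62/1.73205 ≈ 19.9879
Hypotenuse = 2·19.9879 ≈ 39.9757

Short leg = 19.99, Hypotenuse = 39.98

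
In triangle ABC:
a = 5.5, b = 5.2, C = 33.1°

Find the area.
Two sides and the included angle (SAS): A = ½·a·b·sin(C) = ½·5.5·5.2·sin(33.1°)
sin(33.1°) ≈ 0.546102
A ≈ ½·28.6·0.546102 = 14.3·0.546102 ≈ 7.80926

Area = 7.809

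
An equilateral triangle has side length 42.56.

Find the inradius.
r = Area/s with s the semi-perimeter.
Area = (√3/4)·42.56² = (√3/4)·1811.3536 ≈ 0.433013·1811.3536 ≈ 784.339
s = 3·42.56/2 = 63.84
r ≈ 784.339/63.84 ≈ 12.286
(Equivalently r = side/(2√3) = 42.56/3.4641 ≈ 12.286.)

r = 12.29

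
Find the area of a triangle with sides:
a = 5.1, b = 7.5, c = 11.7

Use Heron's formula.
s = (5.1 + 7.5 + 11.7)/2 = 24.3/2 = 12.15
s − a = 7.05, s − b = 4.65, s − c = 0.45
s(s−a)(s−b)(s−c) = 12.15·7.05·4.65·0.45 ≈ 179.238
Area = √179.238 ≈ 13.388

Area = 13.39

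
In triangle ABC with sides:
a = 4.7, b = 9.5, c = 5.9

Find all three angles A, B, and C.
Law of cosines for each angle (a² = 22.09, b² = 90.25, c² = 34.81):
cos(A) = (b² + c² − a²)/(2bc) = (90.25 + 34.81 − 22.09)/(2·9.5·5.9) = 102.97/112.1 ≈ 0.918555  ⇒  A ≈ 23.2843°
cos(B) = (a² + c² − b²)/(2ac) = (22.09 + 34.81 − 90.25)/(2·4.7·5.9) = -33.35/55.46 ≈ -0.601334  ⇒  B ≈ 126.966°
cos(C) = (a² + b² − c²)/(2ab) = (22.09 + 90.25 − 34.81)/(2·4.7·9.5) = 77.53/89.3 ≈ 0.868197  ⇒  C ≈ 29.7502°
Check: A + B + C ≈ 180°

A = 23.28°, B = 127°, C = 29.75°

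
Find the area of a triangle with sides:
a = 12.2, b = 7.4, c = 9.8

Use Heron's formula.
s = (12.2 + 7.4 + 9.8)/2 = 29.4/2 = 14.7
s − a = 2.5, s − b = 7.3, s − c = 4.9
s(s−a)(s−b)(s−c) = 14.7·2.5·7.3·4.9 ≈ 1314.55
Area = √1314.55 ≈ 36.2567

Area = 36.26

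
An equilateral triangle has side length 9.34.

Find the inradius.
r = Area/s with s the semi-perimeter.
Area = (√3/4)·9.34² = (√3/4)·87.2356 ≈ 0.433013·87.2356 ≈ 37.7741
s = 3·9.34/2 = 14.01
r ≈ 37.7741/14.01 ≈ 2.69623
(Equivalently r = side/(2√3) = 9.34/3.4641 ≈ 2.69623.)

r = 2.696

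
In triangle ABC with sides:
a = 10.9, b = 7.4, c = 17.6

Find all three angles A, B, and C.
Law of cosines for each angle (a² = 118.81, b² = 54.76, c² = 309.76):
cos(A) = (b² + c² − a²)/(2bc) = (54.76 + 309.76 − 118.81)/(2·7.4·17.6) = 245.71/260.48 ≈ 0.943297  ⇒  A ≈ 19.3872°
cos(B) = (a² + c² − b²)/(2ac) = (118.81 + 309.76 − 54.76)/(2·10.9·17.6) = 373.81/383.68 ≈ 0.974275  ⇒  B ≈ 13.0241°
cos(C) = (a² + b² − c²)/(2ab) = (118.81 + 54.76 − 309.76)/(2·10.9·7.4) = -136.19/161.32 ≈ -0.844223  ⇒  C ≈ 147.589°
Check: A + B + C ≈ 180°

A = 19.39°, B = 13.02°, C = 147.6°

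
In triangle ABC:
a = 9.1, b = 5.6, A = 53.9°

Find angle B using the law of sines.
a/sin(A) = b/sin(B)  ⇒  sin(B) = b·sin(A)/a = 5.6·sin(53.9°)/9.1
sin(53.9°) ≈ 0.80799
sin(B) ≈ 5.6·0.80799/9.1 ≈ 4.52474/9.1 ≈ 0.497225
B = arcsin(0.497225) ≈ 29.8165°
(Since b ≤ a we need B ≤ A, so the obtuse alternative 180° − 29.8165° ≈ 150.183° is rejected.)

B = 29.82°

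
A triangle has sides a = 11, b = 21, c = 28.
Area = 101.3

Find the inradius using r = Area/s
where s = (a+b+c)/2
s = (11 + 21 + 28)/2 = 60/2 = 30
r = Area/s = 101.3/30 ≈ 3.37667

r = 3.377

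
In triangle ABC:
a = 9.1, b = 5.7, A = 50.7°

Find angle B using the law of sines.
a/sin(A) = b/sin(B)  ⇒  sin(B) = b·sin(A)/a = 5.7·sin(50.7°)/9.1
sin(50.7°) ≈ 0.77384
sin(B) ≈ 5.7·0.77384/9.1 ≈ 4.41089/9.1 ≈ 0.484713
B = arcsin(0.484713) ≈ 28.9937°
(Since b ≤ a we need B ≤ A, so the obtuse alternative 180° − 28.9937° ≈ 151.006° is rejected.)

B = 28.99°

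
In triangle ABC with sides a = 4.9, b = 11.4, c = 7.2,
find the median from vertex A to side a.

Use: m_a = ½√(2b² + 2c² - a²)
m_a = ½√(2·11.4² + 2·7.2² − 4.9²) = ½√(2·129.96 + 2·51.84 − 24.01) = ½√(259.92 + 103.68 − 24.01) = ½√339.59
√339.59 ≈ 18.428, so m_a ≈ 9.21398

m_a = 9.214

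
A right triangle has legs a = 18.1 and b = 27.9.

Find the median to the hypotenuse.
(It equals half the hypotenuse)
Hypotenuse c = √(a² + b²) = √(327.61 + 778.41) = √1106.02 ≈ 33.2569
Median to hypotenuse = c/2 ≈ 33.2569/2 ≈ 16.6284

Median = 16.63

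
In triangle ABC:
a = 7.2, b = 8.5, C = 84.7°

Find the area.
Two sides and the included angle (SAS): A = ½·a·b·sin(C) = ½·7.2·8.5·sin(84.7°)
sin(84.7°) ≈ 0.995725
A ≈ ½·61.2·0.995725 = 30.6·0.995725 ≈ 30.4692

Area = 30.47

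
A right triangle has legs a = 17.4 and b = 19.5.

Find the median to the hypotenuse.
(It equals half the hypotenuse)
Hypotenuse c = √(a² + b²) = √(302.76 + 380.25) = √683.01 ≈ 26.1345
Median to hypotenuse = c/2 ≈ 26.1345/2 ≈ 13.0672

Median = 13.07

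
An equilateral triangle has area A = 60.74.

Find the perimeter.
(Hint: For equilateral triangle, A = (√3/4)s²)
A = (√3/4)s²  ⇒  s² = 4A/√3 = 4·60.74/√3 = 242.96/1.73205 ≈ 140.273
s ≈ √140.273 ≈ 11.8437
Perimeter = 3s ≈ 3·11.8437 ≈ 35.5311

Perimeter = 35.53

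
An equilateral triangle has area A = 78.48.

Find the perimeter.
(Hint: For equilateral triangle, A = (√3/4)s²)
A = (√3/4)s²  ⇒  s² = 4A/√3 = 4·78.48/√3 = 313.92/1.73205 ≈ 181.242
s ≈ √181.242 ≈ 13.4626
Perimeter = 3s ≈ 3·13.4626 ≈ 40.3878

Perimeter = 40.39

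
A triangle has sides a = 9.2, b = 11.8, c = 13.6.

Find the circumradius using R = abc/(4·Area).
First find the area with Heron's formula.
s = (9.2 + 11.8 + 13.6)/2 = 17.3
Area = √(s(s−a)(s−b)(s−c)) = √(17.3·8.1·5.5·3.7) ≈ √2851.65 ≈ 53.4008
abc = 9.2·11.8·13.6 = 1476.416
R = abc/(4·Area) ≈ 1476.416/(4·53.4008) = 1476.416/213.603 ≈ 6.91196

R = 6.912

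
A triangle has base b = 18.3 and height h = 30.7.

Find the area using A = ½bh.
A = ½·b·h = ½·18.3·30.7 = ½·561.81 = 280.905

Area = 280.905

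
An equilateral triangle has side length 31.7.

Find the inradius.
r = Area/s with s the semi-perimeter.
Area = (√3/4)·31.7² = (√3/4)·1004.89 ≈ 0.433013·1004.89 ≈ 435.13
s = 3·31.7/2 = 47.55
r ≈ 435.13/47.55 ≈ 9.151
(Equivalently r = side/(2√3) = 31.7/3.4641 ≈ 9.151.)

r = 9.151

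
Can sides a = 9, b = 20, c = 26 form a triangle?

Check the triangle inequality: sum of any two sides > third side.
a + b vs c: 9 + 20 = 29 > 26  ✓
a + c vs b: 9 + 26 = 35 > 20  ✓
b + c vs a: 20 + 26 = 46 > 9  ✓

Yes, triangle inequality satisfied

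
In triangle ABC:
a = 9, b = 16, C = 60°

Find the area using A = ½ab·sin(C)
A = ½·a·b·sin(C) = ½·9·16·sin(60°)
sin(60°) ≈ 0.866025
A ≈ ½·144·0.866025 = 72·0.866025 ≈ 62.3538

Area = 62.35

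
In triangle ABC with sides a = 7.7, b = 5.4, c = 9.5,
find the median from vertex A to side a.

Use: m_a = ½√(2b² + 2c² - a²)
m_a = ½√(2·5.4² + 2·9.5² − 7.7²) = ½√(2·29.16 + 2·90.25 − 59.29) = ½√(58.32 + 180.5 − 59.29) = ½√179.53
√179.53 ≈ 13.3989, so m_a ≈ 6.69944

m_a = 6.699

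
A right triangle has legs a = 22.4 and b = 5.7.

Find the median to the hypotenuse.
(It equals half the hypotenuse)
Hypotenuse c = √(a² + b²) = √(501.76 + 32.49) = √534.25 ≈ 23.1138
Median to hypotenuse = c/2 ≈ 23.1138/2 ≈ 11.5569

Median = 11.56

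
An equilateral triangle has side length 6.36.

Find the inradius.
r = Area/s with s the semi-perimeter.
Area = (√3/4)·6.36² = (√3/4)·40.4496 ≈ 0.433013·40.4496 ≈ 17.5152
s = 3·6.36/2 = 9.54
r ≈ 17.5152/9.54 ≈ 1.83597
(Equivalently r = side/(2√3) = 6.36/3.4641 ≈ 1.83597.)

r = 1.836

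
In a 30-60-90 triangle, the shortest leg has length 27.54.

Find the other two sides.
In a 30-60-90 triangle the sides are in ratio 1 : √3 : 2 (short leg : long leg : hypotenuse).
Long leg = 27.54·√3 ≈ 27.54·1.73205 ≈ 47.7007
Hypotenuse = 2·27.54 = 55.08

Long leg = 27.54√3 = 47.7, Hypotenuse = 55.08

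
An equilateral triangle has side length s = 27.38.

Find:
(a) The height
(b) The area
(a) The height splits the triangle into two 30-60-90 halves: h = s·√3/2 = 27.38·1.73205/2 ≈ 47.4236/2 ≈ 23.7118
(b) Area = (√3/4)·s² = (√3/4)·27.38² = (√3/4)·749.6644 ≈ 0.433013·749.6644 ≈ 324.614

Height = 23.71, Area = 324.6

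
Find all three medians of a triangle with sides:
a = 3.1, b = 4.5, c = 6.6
Median formula: m_a = ½√(2b² + 2c² − a²) (and cyclically). a² = 9.61, b² = 20.25, c² = 43.56.
m_a = ½√(2·20.25 + 2·43.56 − 9.61) = ½√118.01 ≈ ½·10.8632 ≈ 5.43162
m_b = ½√(2·9.61 + 2·43.56 − 20.25) = ½√86.09 ≈ ½·9.27847 ≈ 4.63923
m_c = ½√(2·9.61 + 2·20.25 − 43.56) = ½√16.16 ≈ ½·4.01995 ≈ 2.00998

m_a = 5.432, m_b = 4.639, m_c = 2.01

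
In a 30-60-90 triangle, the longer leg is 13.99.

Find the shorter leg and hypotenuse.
In a 30-60-90 triangle the sides are in ratio 1 : √3 : 2, so short leg = long leg/√3 and hypotenuse = 2·(short leg).
Short leg = 13.99/√3 ≈ 13.99/1.73205 ≈ 8.07713
Hypotenuse = 2·8.07713 ≈ 16.1543

Short leg = 8.077, Hypotenuse = 16.15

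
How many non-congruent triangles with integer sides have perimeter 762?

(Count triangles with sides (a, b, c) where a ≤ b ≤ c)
Let a ≤ b ≤ c with a + b + c = 762. The only binding inequality is a + b > c, i.e. 762 − c > c, so c < 762/2; and c ≥ 762/3 since c is the largest side.
So 254 ≤ c ≤ 380. For each c, b runs from ⌈(762 − c)/2⌉ up to c (then a = 762 − b − c satisfies 1 ≤ a ≤ b automatically), giving c − ⌈(762 − c)/2⌉ + 1 choices.
Summing over c: 1 + 2 + 4 + 5 + … + 188 + 190  (127 terms, c = 254, …, 380) = 12097
Check (closed form: nearest integer to p²/48 for even p, (p+3)²/48 for odd p): 762²/48 = 580644/48 ≈ 12096.75 → 12097

12097 triangles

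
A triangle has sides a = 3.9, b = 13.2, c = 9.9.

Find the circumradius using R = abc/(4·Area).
First find the area with Heron's formula.
s = (3.9 + 13.2 + 9.9)/2 = 13.5
Area = √(s(s−a)(s−b)(s−c)) = √(13.5·9.6·0.3·3.6) ≈ √139.968 ≈ 11.8308
abc = 3.9·13.2·9.9 = 509.652
R = abc/(4·Area) ≈ 509.652/(4·11.8308) = 509.652/47.3232 ≈ 10.7696

R = 10.77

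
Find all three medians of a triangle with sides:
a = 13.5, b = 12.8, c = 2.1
Median formula: m_a = ½√(2b² + 2c² − a²) (and cyclically). a² = 182.25, b² = 163.84, c² = 4.41.
m_a = ½√(2·163.84 + 2·4.41 − 182.25) = ½√154.25 ≈ ½·12.4197 ≈ 6.20987
m_b = ½√(2·182.25 + 2·4.41 − 163.84) = ½√209.48 ≈ ½·14.4734 ≈ 7.23671
m_c = ½√(2·182.25 + 2·163.84 − 4.41) = ½√687.77 ≈ ½·26.2254 ≈ 13.1127

m_a = 6.21, m_b = 7.237, m_c = 13.11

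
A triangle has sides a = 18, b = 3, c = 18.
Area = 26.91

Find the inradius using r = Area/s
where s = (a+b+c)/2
s = (18 + 3 + 18)/2 = 39/2 = 19.5
r = Area/s = 26.91/19.5 ≈ 1.38

r = 1.38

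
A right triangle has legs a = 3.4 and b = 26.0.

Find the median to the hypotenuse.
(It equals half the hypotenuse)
Hypotenuse c = √(a² + b²) = √(11.56 + 676) = √687.56 ≈ 26.2214
Median to hypotenuse = c/2 ≈ 26.2214/2 ≈ 13.1107

Median = 13.11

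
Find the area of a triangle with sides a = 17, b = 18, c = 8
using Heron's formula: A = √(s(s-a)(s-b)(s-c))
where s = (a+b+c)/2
s = (17 + 18 + 8)/2 = 43/2 = 21.5
s − a = 4.5, s − b = 3.5, s − c = 13.5
s(s−a)(s−b)(s−c) = 21.5·4.5·3.5·13.5 = 4571.4375
Area = √4571.4375 ≈ 67.6124

s = 21.5, Area = 67.61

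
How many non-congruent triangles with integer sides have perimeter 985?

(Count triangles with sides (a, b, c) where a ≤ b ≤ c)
Let a ≤ b ≤ c with a + b + c = 985. The only binding inequality is a + b > c, i.e. 985 − c > c, so c < 985/2; and c ≥ 985/3 since c is the largest side.
So 329 ≤ c ≤ 492. For each c, b runs from ⌈(985 − c)/2⌉ up to c (then a = 985 − b − c satisfies 1 ≤ a ≤ b automatically), giving c − ⌈(985 − c)/2⌉ + 1 choices.
Summing over c: 2 + 3 + 5 + 6 + … + 245 + 246  (164 terms, c = 329, …, 492) = 20336
Check (closed form: nearest integer to p²/48 for even p, (p+3)²/48 for odd p): (985+3)²/48 = 988²/48 = 976144/48 ≈ 20336.33 → 20336

20336 triangles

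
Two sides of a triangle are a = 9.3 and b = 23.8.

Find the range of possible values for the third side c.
Triangle inequality: |a − b| < c < a + b
|a − b| = |9.3 − 23.8| = 14.5
a + b = 9.3 + 23.8 = 33.1

14.5 < c < 33.1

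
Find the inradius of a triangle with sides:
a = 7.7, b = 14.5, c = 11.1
r = Area/s where s is the semi-perimeter.
s = (7.7 + 14.5 + 11.1)/2 = 33.3/2 = 16.65
Area = √(s(s−a)(s−b)(s−c)) = √(16.65·8.95·2.15·5.55) ≈ √1778.15 ≈ 42.1681
r ≈ 42.1681/16.65 ≈ 2.53262

r = 2.533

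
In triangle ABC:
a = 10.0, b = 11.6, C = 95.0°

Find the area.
Two sides and the included angle (SAS): A = ½·a·b·sin(C) = ½·10.0·11.6·sin(95.0°)
sin(95.0°) ≈ 0.996195
A ≈ ½·116·0.996195 = 58·0.996195 ≈ 57.7793

Area = 57.78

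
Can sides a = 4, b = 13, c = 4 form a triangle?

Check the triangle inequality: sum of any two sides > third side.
a + b vs c: 4 + 13 = 17 > 4  ✓
a + c vs b: 4 + 4 = 8 ≤ 13  ✗
b + c vs a: 13 + 4 = 17 > 4  ✓

No: 4 + 4 = 8 is not > 13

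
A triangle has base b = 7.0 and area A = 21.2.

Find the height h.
A = ½·b·h  ⇒  h = 2A/b = 2·21.2/7.0 = 42.4/7.0 ≈ 6.05714

h = 6.057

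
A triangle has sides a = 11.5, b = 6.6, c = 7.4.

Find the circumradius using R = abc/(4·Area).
First find the area with Heron's formula.
s = (11.5 + 6.6 + 7.4)/2 = 12.75
Area = √(s(s−a)(s−b)(s−c)) = √(12.75·1.25·6.15·5.35) ≈ √524.384 ≈ 22.8994
abc = 11.5·6.6·7.4 = 561.66
R = abc/(4·Area) ≈ 561.66/(4·22.8994) = 561.66/91.5977 ≈ 6.13181

R = 6.132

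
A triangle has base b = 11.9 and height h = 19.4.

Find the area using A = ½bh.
A = ½·b·h = ½·11.9·19.4 = ½·230.86 = 115.43

Area = 115.43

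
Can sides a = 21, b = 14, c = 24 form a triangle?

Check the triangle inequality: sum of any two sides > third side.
a + b vs c: 21 + 14 = 35 > 24  ✓
a + c vs b: 21 + 24 = 45 > 14  ✓
b + c vs a: 14 + 24 = 38 > 21  ✓

Yes, triangle inequality satisfied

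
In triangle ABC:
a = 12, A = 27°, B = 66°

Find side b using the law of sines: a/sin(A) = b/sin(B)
a/sin(A) = b/sin(B)  ⇒  b = a·sin(B)/sin(A) = 12·sin(66°)/sin(27°)
sin(66°) ≈ 0.913545, sin(27°) ≈ 0.45399
b ≈ 12·0.913545/0.45399 ≈ 10.9625/0.45399 ≈ 24.1471

b = 24.15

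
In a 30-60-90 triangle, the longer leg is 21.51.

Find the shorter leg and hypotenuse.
In a 30-60-90 triangle the sides are in ratio 1 : √3 : 2, so short leg = long leg/√3 and hypotenuse = 2·(short leg).
Short leg = 21.51/√3 ≈ 21.51/1.73205 ≈ 12.4188
Hypotenuse = 2·12.4188 ≈ 24.8376

Short leg = 12.42, Hypotenuse = 24.84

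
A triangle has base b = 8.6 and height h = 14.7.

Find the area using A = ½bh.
A = ½·b·h = ½·8.6·14.7 = ½·126.42 = 63.21

Area = 63.21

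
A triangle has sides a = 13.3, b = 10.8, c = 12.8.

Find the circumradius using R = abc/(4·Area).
First find the area with Heron's formula.
s = (13.3 + 10.8 + 12.8)/2 = 18.45
Area = √(s(s−a)(s−b)(s−c)) = √(18.45·5.15·7.65·5.65) ≈ √4106.89 ≈ 64.0851
abc = 13.3·10.8·12.8 = 1838.592
R = abc/(4·Area) ≈ 1838.592/(4·64.0851) = 1838.592/256.34 ≈ 7.17247

R = 7.172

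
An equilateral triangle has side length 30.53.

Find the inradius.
r = Area/s with s the semi-perimeter.
Area = (√3/4)·30.53² = (√3/4)·932.0809 ≈ 0.433013·932.0809 ≈ 403.603
s = 3·30.53/2 = 45.795
r ≈ 403.603/45.795 ≈ 8.81325
(Equivalently r = side/(2√3) = 30.53/3.4641 ≈ 8.81325.)

r = 8.813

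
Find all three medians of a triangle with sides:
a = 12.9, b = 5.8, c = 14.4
Median formula: m_a = ½√(2b² + 2c² − a²) (and cyclically). a² = 166.41, b² = 33.64, c² = 207.36.
m_a = ½√(2·33.64 + 2·207.36 − 166.41) = ½√315.59 ≈ ½·17.7649 ≈ 8.88243
m_b = ½√(2·166.41 + 2·207.36 − 33.64) = ½√713.9 ≈ ½·26.7189 ≈ 13.3595
m_c = ½√(2·166.41 + 2·33.64 − 207.36) = ½√192.74 ≈ ½·13.8831 ≈ 6.94154

m_a = 8.882, m_b = 13.36, m_c = 6.942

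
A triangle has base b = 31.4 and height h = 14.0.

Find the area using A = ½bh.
A = ½·b·h = ½·31.4·14.0 = ½·439.6 = 219.8

Area = 219.8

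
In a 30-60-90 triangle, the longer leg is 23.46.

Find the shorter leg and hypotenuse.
In a 30-60-90 triangle the sides are in ratio 1 : √3 : 2, so short leg = long leg/√3 and hypotenuse = 2·(short leg).
Short leg = 23.46/√3 ≈ 23.46/1.73205 ≈ 13.5446
Hypotenuse = 2·13.5446 ≈ 27.0893

Short leg = 13.54, Hypotenuse = 27.09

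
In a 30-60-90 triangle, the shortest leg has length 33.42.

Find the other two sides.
In a 30-60-90 triangle the sides are in ratio 1 : √3 : 2 (short leg : long leg : hypotenuse).
Long leg = 33.42·√3 ≈ 33.42·1.73205 ≈ 57.8851
Hypotenuse = 2·33.42 = 66.84

Long leg = 33.42√3 = 57.89, Hypotenuse = 66.84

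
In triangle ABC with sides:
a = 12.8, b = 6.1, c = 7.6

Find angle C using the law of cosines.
c² = a² + b² − 2ab·cos(C)  ⇒  cos(C) = (a² + b² − c²)/(2ab)
cos(C) = (12.8² + 6.1² − 7.6²)/(2·12.8·6.1) = (163.84 + 37.21 − 57.76)/156.16 = 143.29/156.16 ≈ 0.917585
C = arccos(0.917585) ≈ 23.4245°

C = 23.42°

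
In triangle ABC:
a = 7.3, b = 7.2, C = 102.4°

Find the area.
Two sides and the included angle (SAS): A = ½·a·b·sin(C) = ½·7.3·7.2·sin(102.4°)
sin(102.4°) ≈ 0.976672
A ≈ ½·52.56·0.976672 = 26.28·0.976672 ≈ 25.6669

Area = 25.67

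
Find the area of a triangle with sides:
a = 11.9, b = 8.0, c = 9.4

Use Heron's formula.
s = (11.9 + 8.0 + 9.4)/2 = 29.3/2 = 14.65
s − a = 2.75, s − b = 6.65, s − c = 5.25
s(s−a)(s−b)(s−c) = 14.65·2.75·6.65·5.25 ≈ 1406.54
Area = √1406.54 ≈ 37.5038

Area = 37.5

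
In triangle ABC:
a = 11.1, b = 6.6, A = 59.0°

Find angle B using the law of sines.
a/sin(A) = b/sin(B)  ⇒  sin(B) = b·sin(A)/a = 6.6·sin(59.0°)/11.1
sin(59.0°) ≈ 0.857167
sin(B) ≈ 6.6·0.857167/11.1 ≈ 5.6573/11.1 ≈ 0.509667
B = arcsin(0.509667) ≈ 30.6417°
(Since b ≤ a we need B ≤ A, so the obtuse alternative 180° − 30.6417° ≈ 149.358° is rejected.)

B = 30.64°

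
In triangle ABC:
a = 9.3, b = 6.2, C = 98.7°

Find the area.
Two sides and the included angle (SAS): A = ½·a·b·sin(C) = ½·9.3·6.2·sin(98.7°)
sin(98.7°) ≈ 0.988494
A ≈ ½·57.66·0.988494 = 28.83·0.988494 ≈ 28.4983

Area = 28.5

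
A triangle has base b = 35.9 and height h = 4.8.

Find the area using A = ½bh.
A = ½·b·h = ½·35.9·4.8 = ½·172.32 = 86.16

Area = 86.16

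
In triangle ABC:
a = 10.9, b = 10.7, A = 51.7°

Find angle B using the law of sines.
a/sin(A) = b/sin(B)  ⇒  sin(B) = b·sin(A)/a = 10.7·sin(51.7°)/10.9
sin(51.7°) ≈ 0.784776
sin(B) ≈ 10.7·0.784776/10.9 ≈ 8.39711/10.9 ≈ 0.770377
B = arcsin(0.770377) ≈ 50.3877°
(Since b ≤ a we need B ≤ A, so the obtuse alternative 180° − 50.3877° ≈ 129.612° is rejected.)

B = 50.39°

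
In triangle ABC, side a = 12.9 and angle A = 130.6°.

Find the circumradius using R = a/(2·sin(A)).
R = a/(2·sin(A)) = 12.9/(2·sin(130.6°))
sin(130.6°) ≈ 0.759271
R ≈ 12.9/(2·0.759271) = 12.9/1.51854 ≈ 8.49499

R = 8.495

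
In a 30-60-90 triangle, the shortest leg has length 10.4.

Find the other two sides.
In a 30-60-90 triangle the sides are in ratio 1 : √3 : 2 (short leg : long leg : hypotenuse).
Long leg = 10.4·√3 ≈ 10.4·1.73205 ≈ 18.0133
Hypotenuse = 2·10.4 = 20.8

Long leg = 10.4√3 = 18.01, Hypotenuse = 20.8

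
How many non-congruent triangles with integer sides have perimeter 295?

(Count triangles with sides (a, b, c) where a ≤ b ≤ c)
Let a ≤ b ≤ c with a + b + c = 295. The only binding inequality is a + b > c, i.e. 295 − c > c, so c < 295/2; and c ≥ 295/3 since c is the largest side.
So 99 ≤ c ≤ 147. For each c, b runs from ⌈(295 − c)/2⌉ up to c (then a = 295 − b − c satisfies 1 ≤ a ≤ b automatically), giving c − ⌈(295 − c)/2⌉ + 1 choices.
Summing over c: 2 + 3 + 5 + 6 + … + 72 + 74  (49 terms, c = 99, …, 147) = 1850
Check (closed form: nearest integer to p²/48 for even p, (p+3)²/48 for odd p): (295+3)²/48 = 298²/48 = 88804/48 ≈ 1850.08 → 1850

1850 triangles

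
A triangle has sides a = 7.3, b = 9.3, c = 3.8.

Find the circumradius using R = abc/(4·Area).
First find the area with Heron's formula.
s = (7.3 + 9.3 + 3.8)/2 = 10.2
Area = √(s(s−a)(s−b)(s−c)) = √(10.2·2.9·0.9·6.4) ≈ √170.381 ≈ 13.053
abc = 7.3·9.3·3.8 = 257.982
R = abc/(4·Area) ≈ 257.982/(4·13.053) = 257.982/52.212 ≈ 4.94105

R = 4.941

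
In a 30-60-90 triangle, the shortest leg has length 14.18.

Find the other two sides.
In a 30-60-90 triangle the sides are in ratio 1 : √3 : 2 (short leg : long leg : hypotenuse).
Long leg = 14.18·√3 ≈ 14.18·1.73205 ≈ 24.5605
Hypotenuse = 2·14.18 = 28.36

Long leg = 14.18√3 = 24.56, Hypotenuse = 28.36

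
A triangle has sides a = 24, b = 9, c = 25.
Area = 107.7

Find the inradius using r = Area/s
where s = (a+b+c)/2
s = (24 + 9 + 25)/2 = 58/2 = 29
r = Area/s = 107.7/29 ≈ 3.71379

r = 3.714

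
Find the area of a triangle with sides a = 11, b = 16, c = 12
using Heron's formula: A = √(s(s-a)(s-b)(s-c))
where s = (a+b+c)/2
s = (11 + 16 + 12)/2 = 39/2 = 19.5
s − a = 8.5, s − b = 3.5, s − c = 7.5
s(s−a)(s−b)(s−c) = 19.5·8.5·3.5·7.5 = 4350.9375
Area = √4350.9375 ≈ 65.9616

s = 19.5, Area = 65.96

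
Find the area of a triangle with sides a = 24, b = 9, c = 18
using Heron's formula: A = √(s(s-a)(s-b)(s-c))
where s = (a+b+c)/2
s = (24 + 9 + 18)/2 = 51/2 = 25.5
s − a = 1.5, s − b = 16.5, s − c = 7.5
s(s−a)(s−b)(s−c) = 25.5·1.5·16.5·7.5 = 4733.4375
Area = √4733.4375 ≈ 68.8

s = 25.5, Area = 68.8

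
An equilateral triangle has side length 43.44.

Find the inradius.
r = Area/s with s the semi-perimeter.
Area = (√3/4)·43.44² = (√3/4)·1887.0336 ≈ 0.433013·1887.0336 ≈ 817.11
s = 3·43.44/2 = 65.16
r ≈ 817.11/65.16 ≈ 12.54
(Equivalently r = side/(2√3) = 43.44/3.4641 ≈ 12.54.)

r = 12.54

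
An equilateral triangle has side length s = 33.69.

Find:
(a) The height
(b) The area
(a) The height splits the triangle into two 30-60-90 halves: h = s·√3/2 = 33.69·1.73205/2 ≈ 58.3528/2 ≈ 29.1764
(b) Area = (√3/4)·s² = (√3/4)·33.69² = (√3/4)·1135.0161 ≈ 0.433013·1135.0161 ≈ 491.476

Height = 29.18, Area = 491.5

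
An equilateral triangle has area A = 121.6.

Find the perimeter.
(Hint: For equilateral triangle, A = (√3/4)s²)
A = (√3/4)s²  ⇒  s² = 4A/√3 = 4·121.6/√3 = 486.4/1.73205 ≈ 280.823
s ≈ √280.823 ≈ 16.7578
Perimeter = 3s ≈ 3·16.7578 ≈ 50.2733

Perimeter = 50.27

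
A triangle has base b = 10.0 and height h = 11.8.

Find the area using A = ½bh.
A = ½·b·h = ½·10.0·11.8 = ½·118 = 59

Area = 59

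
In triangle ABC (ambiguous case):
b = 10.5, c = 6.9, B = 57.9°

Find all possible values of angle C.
b/sin(B) = c/sin(C)  ⇒  sin(C) = c·sin(B)/b = 6.9·sin(57.9°)/10.5
sin(57.9°) ≈ 0.847122
sin(C) ≈ 6.9·0.847122/10.5 ≈ 5.84514/10.5 ≈ 0.55668
Candidate 1: C₁ = arcsin(0.55668) ≈ 33.8265°  →  A = 180° − 57.9° − 33.8265° ≈ 88.2735° > 0, valid
Candidate 2: C₂ = 180° − C₁ ≈ 146.173°  →  A = 180° − 57.9° − 146.173° ≈ -24.0735° ≤ 0, not a valid triangle

C = 33.83° (one solution)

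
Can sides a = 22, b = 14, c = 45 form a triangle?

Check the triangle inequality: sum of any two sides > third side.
a + b vs c: 22 + 14 = 36 ≤ 45  ✗
a + c vs b: 22 + 45 = 67 > 14  ✓
b + c vs a: 14 + 45 = 59 > 22  ✓

No: 22 + 14 = 36 is not > 45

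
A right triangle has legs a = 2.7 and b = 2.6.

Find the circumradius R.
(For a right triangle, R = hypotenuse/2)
Hypotenuse c = √(a² + b²) = √(7.29 + 6.76) = √14.05 ≈ 3.74833
R = c/2 ≈ 3.74833/2 ≈ 1.87417

R = 1.874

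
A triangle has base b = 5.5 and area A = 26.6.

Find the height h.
A = ½·b·h  ⇒  h = 2A/b = 2·26.6/5.5 = 53.2/5.5 ≈ 9.67273

h = 9.673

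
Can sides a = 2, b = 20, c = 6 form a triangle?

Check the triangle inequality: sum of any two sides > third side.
a + b vs c: 2 + 20 = 22 > 6  ✓
a + c vs b: 2 + 6 = 8 ≤ 20  ✗
b + c vs a: 20 + 6 = 26 > 2  ✓

No: 2 + 6 = 8 is not > 20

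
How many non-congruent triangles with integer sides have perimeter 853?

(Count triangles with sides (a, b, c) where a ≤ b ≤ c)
Let a ≤ b ≤ c with a + b + c = 853. The only binding inequality is a + b > c, i.e. 853 − c > c, so c < 853/2; and c ≥ 853/3 since c is the largest side.
So 285 ≤ c ≤ 426. For each c, b runs from ⌈(853 − c)/2⌉ up to c (then a = 853 − b − c satisfies 1 ≤ a ≤ b automatically), giving c − ⌈(853 − c)/2⌉ + 1 choices.
Summing over c: 2 + 3 + 5 + 6 + … + 212 + 213  (142 terms, c = 285, …, 426) = 15265
Check (closed form: nearest integer to p²/48 for even p, (p+3)²/48 for odd p): (853+3)²/48 = 856²/48 = 732736/48 ≈ 15265.33 → 15265

15265 triangles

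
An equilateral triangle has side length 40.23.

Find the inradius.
r = Area/s with s the semi-perimeter.
Area = (√3/4)·40.23² = (√3/4)·1618.4529 ≈ 0.433013·1618.4529 ≈ 700.811
s = 3·40.23/2 = 60.345
r ≈ 700.811/60.345 ≈ 11.6134
(Equivalently r = side/(2√3) = 40.23/3.4641 ≈ 11.6134.)

r = 11.61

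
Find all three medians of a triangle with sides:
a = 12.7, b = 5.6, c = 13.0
Median formula: m_a = ½√(2b² + 2c² − a²) (and cyclically). a² = 161.29, b² = 31.36, c² = 169.
m_a = ½√(2·31.36 + 2·169 − 161.29) = ½√239.43 ≈ ½·15.4735 ≈ 7.73676
m_b = ½√(2·161.29 + 2·169 − 31.36) = ½√629.22 ≈ ½·25.0843 ≈ 12.5421
m_c = ½√(2·161.29 + 2·31.36 − 169) = ½√216.3 ≈ ½·14.7071 ≈ 7.35357

m_a = 7.737, m_b = 12.54, m_c = 7.354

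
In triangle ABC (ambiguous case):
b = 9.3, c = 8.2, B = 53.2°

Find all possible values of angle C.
b/sin(B) = c/sin(C)  ⇒  sin(C) = c·sin(B)/b = 8.2·sin(53.2°)/9.3
sin(53.2°) ≈ 0.800731
sin(C) ≈ 8.2·0.800731/9.3 ≈ 6.566/9.3 ≈ 0.706021
Candidate 1: C₁ = arcsin(0.706021) ≈ 44.9121°  →  A = 180° − 53.2° − 44.9121° ≈ 81.8879° > 0, valid
Candidate 2: C₂ = 180° − C₁ ≈ 135.088°  →  A = 180° − 53.2° − 135.088° ≈ -8.2879° ≤ 0, not a valid triangle

C = 44.91° (one solution)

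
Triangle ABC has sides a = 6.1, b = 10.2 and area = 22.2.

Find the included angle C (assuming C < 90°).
Area = ½·a·b·sin(C)  ⇒  sin(C) = 2·Area/(a·b) = 2·22.2/(6.1·10.2) = 44.4/62.22 ≈ 0.713597
C = arcsin(0.713597) ≈ 45.5283° (taking the acute solution since C < 90°)

C = 45.53°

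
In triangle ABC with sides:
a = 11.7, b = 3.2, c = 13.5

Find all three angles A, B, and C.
Law of cosines for each angle (a² = 136.89, b² = 10.24, c² = 182.25):
cos(A) = (b² + c² − a²)/(2bc) = (10.24 + 182.25 − 136.89)/(2·3.2·13.5) = 55.6/86.4 ≈ 0.643519  ⇒  A ≈ 49.9453°
cos(B) = (a² + c² − b²)/(2ac) = (136.89 + 182.25 − 10.24)/(2·11.7·13.5) = 308.9/315.9 ≈ 0.977841  ⇒  B ≈ 12.0842°
cos(C) = (a² + b² − c²)/(2ab) = (136.89 + 10.24 − 182.25)/(2·11.7·3.2) = -35.12/74.88 ≈ -0.469017  ⇒  C ≈ 117.971°
Check: A + B + C ≈ 180°

A = 49.95°, B = 12.08°, C = 118°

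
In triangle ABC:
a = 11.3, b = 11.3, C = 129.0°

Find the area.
Two sides and the included angle (SAS): A = ½·a·b·sin(C) = ½·11.3·11.3·sin(129.0°)
sin(129.0°) ≈ 0.777146
A ≈ ½·127.69·0.777146 = 63.845·0.777146 ≈ 49.6169

Area = 49.62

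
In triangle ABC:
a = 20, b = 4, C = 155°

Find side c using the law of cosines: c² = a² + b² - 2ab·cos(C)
c² = 20² + 4² − 2·20·4·cos(155°)
cos(155°) ≈ -0.906308
c² ≈ 400 + 16 − 160·(-0.906308) ≈ 416 + 145.009 ≈ 561.009
c ≈ √561.009 ≈ 23.6856

c = 23.69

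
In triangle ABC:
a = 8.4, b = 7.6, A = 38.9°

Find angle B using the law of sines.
a/sin(A) = b/sin(B)  ⇒  sin(B) = b·sin(A)/a = 7.6·sin(38.9°)/8.4
sin(38.9°) ≈ 0.627963
sin(B) ≈ 7.6·0.627963/8.4 ≈ 4.77252/8.4 ≈ 0.568157
B = arcsin(0.568157) ≈ 34.6218°
(Since b ≤ a we need B ≤ A, so the obtuse alternative 180° − 34.6218° ≈ 145.378° is rejected.)

B = 34.62°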